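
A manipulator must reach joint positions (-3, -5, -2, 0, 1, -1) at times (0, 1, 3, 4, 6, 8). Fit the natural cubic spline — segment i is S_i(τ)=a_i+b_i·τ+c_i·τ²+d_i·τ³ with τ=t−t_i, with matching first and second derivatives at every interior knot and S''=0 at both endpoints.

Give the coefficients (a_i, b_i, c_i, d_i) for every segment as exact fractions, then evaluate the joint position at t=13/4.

  seg 0: a=-3 b=-1777/680 c=0 d=417/680
  seg 1: a=-5 b=-263/340 c=1251/680 d=-239/680
  seg 2: a=-2 b=161/68 c=-183/680 d=-67/680
  seg 3: a=0 b=1043/680 c=-48/85 d=13/544
  seg 4: a=1 b=-149/340 c=-573/1360 d=191/2720
S(13/4) = -62079/43520

Δ: Δ0=-2, Δ1=3/2, Δ2=2, Δ3=1/2, Δ4=-1
row 1: diag=6, rhs=21; c'=1/3, d'=7/2
row 2: denom=6−2·1/3=16/3; d'=(3−2·7/2)/(16/3)=-3/4
row 3: denom=6−1·3/16=93/16; d'=(-9−1·-3/4)/(93/16)=-44/31
row 4: denom=8−2·32/93=680/93; d'=(-9−2·-44/31)/(680/93)=-573/680
back: M4=-573/680
back: M3=-44/31−32/93·-573/680=-96/85
back: M2=-3/4−3/16·-96/85=-183/340
back: M1=7/2−1/3·-183/340=1251/340
M: M0=0, M1=1251/340, M2=-183/340, M3=-96/85, M4=-573/680, M5=0
seg 0: a=-3, c=M0/2=0, d=(M1−M0)/(6·1)=417/680, b=Δ0−h0·(2M0+M1)/6=-1777/680
seg 1: a=-5, c=M1/2=1251/680, d=(M2−M1)/(6·2)=-239/680, b=Δ1−h1·(2M1+M2)/6=-263/340
seg 2: a=-2, c=M2/2=-183/680, d=(M3−M2)/(6·1)=-67/680, b=Δ2−h2·(2M2+M3)/6=161/68
seg 3: a=0, c=M3/2=-48/85, d=(M4−M3)/(6·2)=13/544, b=Δ3−h3·(2M3+M4)/6=1043/680
seg 4: a=1, c=M4/2=-573/1360, d=(M5−M4)/(6·2)=191/2720, b=Δ4−h4·(2M4+M5)/6=-149/340
t_q=13/4 → seg 2, τ=1/4; S=-2+161/68·τ+-183/680·τ²+-67/680·τ³=-62079/43520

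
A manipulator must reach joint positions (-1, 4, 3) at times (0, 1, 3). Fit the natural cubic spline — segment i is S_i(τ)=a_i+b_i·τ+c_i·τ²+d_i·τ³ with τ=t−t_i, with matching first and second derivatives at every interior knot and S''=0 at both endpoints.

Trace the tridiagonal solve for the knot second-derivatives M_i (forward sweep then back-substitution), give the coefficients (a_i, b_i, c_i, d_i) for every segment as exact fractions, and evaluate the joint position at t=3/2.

Δ: Δ0=5, Δ1=-1/2
row 1: diag=6, rhs=-33; c'=1/3, d'=-11/2
back: M1=-11/2
M: M0=0, M1=-11/2, M2=0
seg 0: a=-1, c=M0/2=0, d=(M1−M0)/(6·1)=-11/12, b=Δ0−h0·(2M0+M1)/6=71/12
seg 1: a=4, c=M1/2=-11/4, d=(M2−M1)/(6·2)=11/24, b=Δ1−h1·(2M1+M2)/6=19/6
t_q=3/2 → seg 1, τ=1/2; S=4+19/6·τ+-11/4·τ²+11/24·τ³=317/64

  seg 0: a=-1 b=71/12 c=0 d=-11/12
  seg 1: a=4 b=19/6 c=-11/4 d=11/24
S(3/2) = 317/64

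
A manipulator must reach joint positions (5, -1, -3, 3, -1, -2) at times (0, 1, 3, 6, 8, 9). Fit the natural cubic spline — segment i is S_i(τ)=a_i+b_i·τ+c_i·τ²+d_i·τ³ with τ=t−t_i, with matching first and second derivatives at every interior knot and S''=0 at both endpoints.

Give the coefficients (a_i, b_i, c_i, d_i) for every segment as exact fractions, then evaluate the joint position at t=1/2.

Δ: Δ0=-6, Δ1=-1, Δ2=2, Δ3=-2, Δ4=-1
row 1: diag=6, rhs=30; c'=1/3, d'=5
row 2: denom=10−2·1/3=28/3; d'=(18−2·5)/(28/3)=6/7
row 3: denom=10−3·9/28=253/28; d'=(-24−3·6/7)/(253/28)=-744/253
row 4: denom=6−2·56/253=1406/253; d'=(6−2·-744/253)/(1406/253)=1503/703
back: M4=1503/703
back: M3=-744/253−56/253·1503/703=-2400/703
back: M2=6/7−9/28·-2400/703=1374/703
back: M1=5−1/3·1374/703=3057/703
M: M0=0, M1=3057/703, M2=1374/703, M3=-2400/703, M4=1503/703, M5=0
seg 0: a=5, c=M0/2=0, d=(M1−M0)/(6·1)=1019/1406, b=Δ0−h0·(2M0+M1)/6=-9455/1406
seg 1: a=-1, c=M1/2=3057/1406, d=(M2−M1)/(6·2)=-561/2812, b=Δ1−h1·(2M1+M2)/6=-3199/703
seg 2: a=-3, c=M2/2=687/703, d=(M3−M2)/(6·3)=-17/57, b=Δ2−h2·(2M2+M3)/6=1232/703
seg 3: a=3, c=M3/2=-1200/703, d=(M4−M3)/(6·2)=1301/2812, b=Δ3−h3·(2M3+M4)/6=-307/703
seg 4: a=-1, c=M4/2=1503/1406, d=(M5−M4)/(6·1)=-501/1406, b=Δ4−h4·(2M4+M5)/6=-1204/703
t_q=1/2 → seg 0, τ=1/2; S=5+-9455/1406·τ+0·τ²+1019/1406·τ³=19439/11248

  seg 0: a=5 b=-9455/1406 c=0 d=1019/1406
  seg 1: a=-1 b=-3199/703 c=3057/1406 d=-561/2812
  seg 2: a=-3 b=1232/703 c=687/703 d=-17/57
  seg 3: a=3 b=-307/703 c=-1200/703 d=1301/2812
  seg 4: a=-1 b=-1204/703 c=1503/1406 d=-501/1406
S(1/2) = 19439/11248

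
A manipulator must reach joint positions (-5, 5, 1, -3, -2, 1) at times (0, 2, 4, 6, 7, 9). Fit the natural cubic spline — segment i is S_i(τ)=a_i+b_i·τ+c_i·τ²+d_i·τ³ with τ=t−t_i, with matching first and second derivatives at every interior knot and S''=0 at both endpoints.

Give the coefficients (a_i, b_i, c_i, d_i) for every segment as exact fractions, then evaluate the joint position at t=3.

Δ: Δ0=5, Δ1=-2, Δ2=-2, Δ3=1, Δ4=3/2
row 1: diag=8, rhs=-42; c'=1/4, d'=-21/4
row 2: denom=8−2·1/4=15/2; d'=(0−2·-21/4)/(15/2)=7/5
row 3: denom=6−2·4/15=82/15; d'=(18−2·7/5)/(82/15)=114/41
row 4: denom=6−1·15/82=477/82; d'=(3−1·114/41)/(477/82)=2/53
back: M4=2/53
back: M3=114/41−15/82·2/53=147/53
back: M2=7/5−4/15·147/53=35/53
back: M1=-21/4−1/4·35/53=-287/53
M: M0=0, M1=-287/53, M2=35/53, M3=147/53, M4=2/53, M5=0
seg 0: a=-5, c=M0/2=0, d=(M1−M0)/(6·2)=-287/636, b=Δ0−h0·(2M0+M1)/6=1082/159
seg 1: a=5, c=M1/2=-287/106, d=(M2−M1)/(6·2)=161/318, b=Δ1−h1·(2M1+M2)/6=221/159
seg 2: a=1, c=M2/2=35/106, d=(M3−M2)/(6·2)=28/159, b=Δ2−h2·(2M2+M3)/6=-535/159
seg 3: a=-3, c=M3/2=147/106, d=(M4−M3)/(6·1)=-145/318, b=Δ3−h3·(2M3+M4)/6=11/159
seg 4: a=-2, c=M4/2=1/53, d=(M5−M4)/(6·2)=-1/318, b=Δ4−h4·(2M4+M5)/6=469/318
t_q=3 → seg 1, τ=1; S=5+221/159·τ+-287/106·τ²+161/318·τ³=222/53

  seg 0: a=-5 b=1082/159 c=0 d=-287/636
  seg 1: a=5 b=221/159 c=-287/106 d=161/318
  seg 2: a=1 b=-535/159 c=35/106 d=28/159
  seg 3: a=-3 b=11/159 c=147/106 d=-145/318
  seg 4: a=-2 b=469/318 c=1/53 d=-1/318
S(3) = 222/53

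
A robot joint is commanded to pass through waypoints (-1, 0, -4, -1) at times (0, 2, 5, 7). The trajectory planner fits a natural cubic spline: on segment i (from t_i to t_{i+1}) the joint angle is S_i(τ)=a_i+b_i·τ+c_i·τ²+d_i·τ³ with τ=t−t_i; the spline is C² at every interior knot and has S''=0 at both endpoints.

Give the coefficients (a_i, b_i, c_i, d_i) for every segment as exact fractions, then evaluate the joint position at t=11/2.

Δ: Δ0=1/2, Δ1=-4/3, Δ2=3/2
row 1: diag=10, rhs=-11; c'=3/10, d'=-11/10
row 2: denom=10−3·3/10=91/10; d'=(17−3·-11/10)/(91/10)=29/13
back: M2=29/13
back: M1=-11/10−3/10·29/13=-23/13
M: M0=0, M1=-23/13, M2=29/13, M3=0
seg 0: a=-1, c=M0/2=0, d=(M1−M0)/(6·2)=-23/156, b=Δ0−h0·(2M0+M1)/6=85/78
seg 1: a=0, c=M1/2=-23/26, d=(M2−M1)/(6·3)=2/9, b=Δ1−h1·(2M1+M2)/6=-53/78
seg 2: a=-4, c=M2/2=29/26, d=(M3−M2)/(6·2)=-29/156, b=Δ2−h2·(2M2+M3)/6=1/78
t_q=11/2 → seg 2, τ=1/2; S=-4+1/78·τ+29/26·τ²+-29/156·τ³=-1555/416

  seg 0: a=-1 b=85/78 c=0 d=-23/156
  seg 1: a=0 b=-53/78 c=-23/26 d=2/9
  seg 2: a=-4 b=1/78 c=29/26 d=-29/156
S(11/2) = -1555/416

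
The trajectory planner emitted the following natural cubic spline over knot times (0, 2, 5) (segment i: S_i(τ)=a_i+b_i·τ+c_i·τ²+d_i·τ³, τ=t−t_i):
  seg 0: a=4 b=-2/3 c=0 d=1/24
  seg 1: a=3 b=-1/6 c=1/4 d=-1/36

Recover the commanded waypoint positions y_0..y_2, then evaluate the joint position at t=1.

y_0=4 y_1=3 y_2=4
S(1) = 27/8

y_0 = S_0(0) = a_0 = 4
y_1 = S_1(0) = a_1 = 3
y_2 = S_1(3) = 4
t_q=1 is in segment 0 (τ=1); S_0(τ)=27/8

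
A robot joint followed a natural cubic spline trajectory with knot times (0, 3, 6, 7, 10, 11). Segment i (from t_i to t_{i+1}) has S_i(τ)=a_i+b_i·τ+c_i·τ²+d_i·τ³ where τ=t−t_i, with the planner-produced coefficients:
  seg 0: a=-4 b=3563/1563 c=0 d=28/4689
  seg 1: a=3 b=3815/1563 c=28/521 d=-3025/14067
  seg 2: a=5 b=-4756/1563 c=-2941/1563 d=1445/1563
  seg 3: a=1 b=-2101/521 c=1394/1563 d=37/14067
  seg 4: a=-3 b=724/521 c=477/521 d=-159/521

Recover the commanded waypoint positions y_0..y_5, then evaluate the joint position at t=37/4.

y_0=-4 y_1=3 y_2=5 y_3=1 y_4=-3 y_5=-1
S(37/4) = -117649/33344

y_0 = S_0(0) = a_0 = -4
y_1 = S_1(0) = a_1 = 3
y_2 = S_2(0) = a_2 = 5
y_3 = S_3(0) = a_3 = 1
y_4 = S_4(0) = a_4 = -3
y_5 = S_4(1) = -1
t_q=37/4 is in segment 3 (τ=9/4); S_3(τ)=-117649/33344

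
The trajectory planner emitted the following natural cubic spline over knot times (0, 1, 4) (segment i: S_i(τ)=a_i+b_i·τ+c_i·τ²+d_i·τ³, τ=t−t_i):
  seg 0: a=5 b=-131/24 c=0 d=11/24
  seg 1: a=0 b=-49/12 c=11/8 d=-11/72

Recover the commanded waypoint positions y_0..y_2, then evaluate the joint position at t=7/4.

y_0 = S_0(0) = a_0 = 5
y_1 = S_1(0) = a_1 = 0
y_2 = S_1(3) = -4
t_q=7/4 is in segment 1 (τ=3/4); S_1(τ)=-1205/512

y_0=5 y_1=0 y_2=-4
S(7/4) = -1205/512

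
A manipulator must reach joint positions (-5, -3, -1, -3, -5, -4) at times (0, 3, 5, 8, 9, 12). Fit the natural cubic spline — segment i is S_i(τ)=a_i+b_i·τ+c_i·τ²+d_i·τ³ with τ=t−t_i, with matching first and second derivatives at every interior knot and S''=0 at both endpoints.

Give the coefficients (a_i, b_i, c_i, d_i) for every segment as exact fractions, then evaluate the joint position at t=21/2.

Δ: Δ0=2/3, Δ1=1, Δ2=-2/3, Δ3=-2, Δ4=1/3
row 1: diag=10, rhs=2; c'=1/5, d'=1/5
row 2: denom=10−2·1/5=48/5; d'=(-10−2·1/5)/(48/5)=-13/12
row 3: denom=8−3·5/16=113/16; d'=(-8−3·-13/12)/(113/16)=-76/113
row 4: denom=8−1·16/113=888/113; d'=(14−1·-76/113)/(888/113)=829/444
back: M4=829/444
back: M3=-76/113−16/113·829/444=-104/111
back: M2=-13/12−5/16·-104/111=-117/148
back: M1=1/5−1/5·-117/148=53/148
M: M0=0, M1=53/148, M2=-117/148, M3=-104/111, M4=829/444, M5=0
seg 0: a=-5, c=M0/2=0, d=(M1−M0)/(6·3)=53/2664, b=Δ0−h0·(2M0+M1)/6=433/888
seg 1: a=-3, c=M1/2=53/296, d=(M2−M1)/(6·2)=-85/888, b=Δ1−h1·(2M1+M2)/6=455/444
seg 2: a=-1, c=M2/2=-117/296, d=(M3−M2)/(6·3)=-65/7992, b=Δ2−h2·(2M2+M3)/6=263/444
seg 3: a=-3, c=M3/2=-52/111, d=(M4−M3)/(6·1)=415/888, b=Δ3−h3·(2M3+M4)/6=-1775/888
seg 4: a=-5, c=M4/2=829/888, d=(M5−M4)/(6·3)=-829/7992, b=Δ4−h4·(2M4+M5)/6=-227/148
t_q=21/2 → seg 4, τ=3/2; S=-5+-227/148·τ+829/888·τ²+-829/7992·τ³=-13143/2368

  seg 0: a=-5 b=433/888 c=0 d=53/2664
  seg 1: a=-3 b=455/444 c=53/296 d=-85/888
  seg 2: a=-1 b=263/444 c=-117/296 d=-65/7992
  seg 3: a=-3 b=-1775/888 c=-52/111 d=415/888
  seg 4: a=-5 b=-227/148 c=829/888 d=-829/7992
S(21/2) = -13143/2368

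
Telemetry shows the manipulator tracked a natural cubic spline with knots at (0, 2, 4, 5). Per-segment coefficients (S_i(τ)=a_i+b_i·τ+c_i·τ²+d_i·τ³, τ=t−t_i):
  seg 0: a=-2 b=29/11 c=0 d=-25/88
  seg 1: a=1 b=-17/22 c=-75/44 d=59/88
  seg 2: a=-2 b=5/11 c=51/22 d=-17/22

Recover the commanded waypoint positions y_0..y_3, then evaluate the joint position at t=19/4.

y_0=-2 y_1=1 y_2=-2 y_3=0
S(19/4) = -959/1408

y_0 = S_0(0) = a_0 = -2
y_1 = S_1(0) = a_1 = 1
y_2 = S_2(0) = a_2 = -2
y_3 = S_2(1) = 0
t_q=19/4 is in segment 2 (τ=3/4); S_2(τ)=-959/1408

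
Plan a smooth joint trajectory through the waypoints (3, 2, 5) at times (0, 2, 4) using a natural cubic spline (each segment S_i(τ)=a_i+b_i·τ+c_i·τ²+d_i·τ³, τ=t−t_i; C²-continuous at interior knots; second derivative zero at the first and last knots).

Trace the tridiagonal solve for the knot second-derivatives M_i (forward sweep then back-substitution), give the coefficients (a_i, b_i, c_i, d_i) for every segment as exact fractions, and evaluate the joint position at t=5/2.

Δ: Δ0=-1/2, Δ1=3/2
row 1: diag=8, rhs=12; c'=1/4, d'=3/2
back: M1=3/2
M: M0=0, M1=3/2, M2=0
seg 0: a=3, c=M0/2=0, d=(M1−M0)/(6·2)=1/8, b=Δ0−h0·(2M0+M1)/6=-1
seg 1: a=2, c=M1/2=3/4, d=(M2−M1)/(6·2)=-1/8, b=Δ1−h1·(2M1+M2)/6=1/2
t_q=5/2 → seg 1, τ=1/2; S=2+1/2·τ+3/4·τ²+-1/8·τ³=155/64

  seg 0: a=3 b=-1 c=0 d=1/8
  seg 1: a=2 b=1/2 c=3/4 d=-1/8
S(5/2) = 155/64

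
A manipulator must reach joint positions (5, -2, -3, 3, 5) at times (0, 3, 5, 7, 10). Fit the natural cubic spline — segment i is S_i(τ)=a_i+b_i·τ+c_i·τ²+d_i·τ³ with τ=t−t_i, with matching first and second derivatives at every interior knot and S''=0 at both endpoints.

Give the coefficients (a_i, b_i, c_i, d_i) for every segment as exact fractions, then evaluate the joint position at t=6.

  seg 0: a=5 b=-31/12 c=0 d=1/36
  seg 1: a=-2 b=-11/6 c=1/4 d=5/24
  seg 2: a=-3 b=5/3 c=3/2 d=-5/12
  seg 3: a=3 b=8/3 c=-1 d=1/9
S(6) = -1/4

Δ: Δ0=-7/3, Δ1=-1/2, Δ2=3, Δ3=2/3
row 1: diag=10, rhs=11; c'=1/5, d'=11/10
row 2: denom=8−2·1/5=38/5; d'=(21−2·11/10)/(38/5)=47/19
row 3: denom=10−2·5/19=180/19; d'=(-14−2·47/19)/(180/19)=-2
back: M3=-2
back: M2=47/19−5/19·-2=3
back: M1=11/10−1/5·3=1/2
M: M0=0, M1=1/2, M2=3, M3=-2, M4=0
seg 0: a=5, c=M0/2=0, d=(M1−M0)/(6·3)=1/36, b=Δ0−h0·(2M0+M1)/6=-31/12
seg 1: a=-2, c=M1/2=1/4, d=(M2−M1)/(6·2)=5/24, b=Δ1−h1·(2M1+M2)/6=-11/6
seg 2: a=-3, c=M2/2=3/2, d=(M3−M2)/(6·2)=-5/12, b=Δ2−h2·(2M2+M3)/6=5/3
seg 3: a=3, c=M3/2=-1, d=(M4−M3)/(6·3)=1/9, b=Δ3−h3·(2M3+M4)/6=8/3
t_q=6 → seg 2, τ=1; S=-3+5/3·τ+3/2·τ²+-5/12·τ³=-1/4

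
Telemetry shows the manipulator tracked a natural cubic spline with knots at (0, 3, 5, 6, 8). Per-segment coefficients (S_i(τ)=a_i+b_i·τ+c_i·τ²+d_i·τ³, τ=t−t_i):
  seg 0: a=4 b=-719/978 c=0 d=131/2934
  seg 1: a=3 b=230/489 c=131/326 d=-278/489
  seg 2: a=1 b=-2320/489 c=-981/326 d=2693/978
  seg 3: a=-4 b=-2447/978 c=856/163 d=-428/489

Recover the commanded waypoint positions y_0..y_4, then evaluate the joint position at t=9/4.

y_0 = S_0(0) = a_0 = 4
y_1 = S_1(0) = a_1 = 3
y_2 = S_2(0) = a_2 = 1
y_3 = S_3(0) = a_3 = -4
y_4 = S_3(2) = 5
t_q=9/4 is in segment 0 (τ=9/4); S_0(τ)=59555/20864

y_0=4 y_1=3 y_2=1 y_3=-4 y_4=5
S(9/4) = 59555/20864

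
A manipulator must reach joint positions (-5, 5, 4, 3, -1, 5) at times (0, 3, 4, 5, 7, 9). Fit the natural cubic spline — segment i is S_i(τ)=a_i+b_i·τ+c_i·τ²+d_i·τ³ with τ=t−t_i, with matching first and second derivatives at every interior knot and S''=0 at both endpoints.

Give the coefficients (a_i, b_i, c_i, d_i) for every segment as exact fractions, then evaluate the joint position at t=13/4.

  seg 0: a=-5 b=9857/1950 c=0 d=-373/1950
  seg 1: a=5 b=-107/975 c=-1119/650 d=1621/1950
  seg 2: a=4 b=-413/390 c=251/325 d=-107/150
  seg 3: a=3 b=-1613/975 c=-889/650 d=233/390
  seg 4: a=-1 b=43/975 c=1441/650 d=-1441/3900
S(13/4) = 202923/41600

Δ: Δ0=10/3, Δ1=-1, Δ2=-1, Δ3=-2, Δ4=3
row 1: diag=8, rhs=-26; c'=1/8, d'=-13/4
row 2: denom=4−1·1/8=31/8; d'=(0−1·-13/4)/(31/8)=26/31
row 3: denom=6−1·8/31=178/31; d'=(-6−1·26/31)/(178/31)=-106/89
row 4: denom=8−2·31/89=650/89; d'=(30−2·-106/89)/(650/89)=1441/325
back: M4=1441/325
back: M3=-106/89−31/89·1441/325=-889/325
back: M2=26/31−8/31·-889/325=502/325
back: M1=-13/4−1/8·502/325=-1119/325
M: M0=0, M1=-1119/325, M2=502/325, M3=-889/325, M4=1441/325, M5=0
seg 0: a=-5, c=M0/2=0, d=(M1−M0)/(6·3)=-373/1950, b=Δ0−h0·(2M0+M1)/6=9857/1950
seg 1: a=5, c=M1/2=-1119/650, d=(M2−M1)/(6·1)=1621/1950, b=Δ1−h1·(2M1+M2)/6=-107/975
seg 2: a=4, c=M2/2=251/325, d=(M3−M2)/(6·1)=-107/150, b=Δ2−h2·(2M2+M3)/6=-413/390
seg 3: a=3, c=M3/2=-889/650, d=(M4−M3)/(6·2)=233/390, b=Δ3−h3·(2M3+M4)/6=-1613/975
seg 4: a=-1, c=M4/2=1441/650, d=(M5−M4)/(6·2)=-1441/3900, b=Δ4−h4·(2M4+M5)/6=43/975
t_q=13/4 → seg 1, τ=1/4; S=5+-107/975·τ+-1119/650·τ²+1621/1950·τ³=202923/41600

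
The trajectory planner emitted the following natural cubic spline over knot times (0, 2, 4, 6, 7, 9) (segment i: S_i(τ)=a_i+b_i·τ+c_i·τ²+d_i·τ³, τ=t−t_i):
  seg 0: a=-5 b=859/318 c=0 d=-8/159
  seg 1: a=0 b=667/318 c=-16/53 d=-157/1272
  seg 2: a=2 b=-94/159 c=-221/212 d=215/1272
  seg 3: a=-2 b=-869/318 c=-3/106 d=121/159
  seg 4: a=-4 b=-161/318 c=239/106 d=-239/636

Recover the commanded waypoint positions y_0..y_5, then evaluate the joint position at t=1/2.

y_0=-5 y_1=0 y_2=2 y_3=-2 y_4=-4 y_5=1
S(1/2) = -775/212

y_0 = S_0(0) = a_0 = -5
y_1 = S_1(0) = a_1 = 0
y_2 = S_2(0) = a_2 = 2
y_3 = S_3(0) = a_3 = -2
y_4 = S_4(0) = a_4 = -4
y_5 = S_4(2) = 1
t_q=1/2 is in segment 0 (τ=1/2); S_0(τ)=-775/212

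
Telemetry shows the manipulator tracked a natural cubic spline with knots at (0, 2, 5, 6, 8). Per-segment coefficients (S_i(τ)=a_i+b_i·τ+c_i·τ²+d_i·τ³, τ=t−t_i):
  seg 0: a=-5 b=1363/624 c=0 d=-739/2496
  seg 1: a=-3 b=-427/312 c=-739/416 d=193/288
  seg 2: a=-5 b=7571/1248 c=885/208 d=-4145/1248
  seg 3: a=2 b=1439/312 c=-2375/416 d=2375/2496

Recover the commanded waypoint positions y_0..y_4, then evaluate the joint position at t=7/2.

y_0 = S_0(0) = a_0 = -5
y_1 = S_1(0) = a_1 = -3
y_2 = S_2(0) = a_2 = -5
y_3 = S_3(0) = a_3 = 2
y_4 = S_3(2) = -4
t_q=7/2 is in segment 1 (τ=3/2); S_1(τ)=-22591/3328

y_0=-5 y_1=-3 y_2=-5 y_3=2 y_4=-4
S(7/2) = -22591/3328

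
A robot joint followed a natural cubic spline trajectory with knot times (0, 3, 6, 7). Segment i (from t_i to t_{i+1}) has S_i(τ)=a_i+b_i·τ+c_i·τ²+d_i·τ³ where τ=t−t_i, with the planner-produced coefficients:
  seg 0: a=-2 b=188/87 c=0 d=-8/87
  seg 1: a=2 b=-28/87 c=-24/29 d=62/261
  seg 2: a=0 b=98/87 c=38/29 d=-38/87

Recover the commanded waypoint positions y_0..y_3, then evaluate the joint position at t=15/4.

y_0 = S_0(0) = a_0 = -2
y_1 = S_1(0) = a_1 = 2
y_2 = S_2(0) = a_2 = 0
y_3 = S_2(1) = 2
t_q=15/4 is in segment 1 (τ=3/4); S_1(τ)=1293/928

y_0=-2 y_1=2 y_2=0 y_3=2
S(15/4) = 1293/928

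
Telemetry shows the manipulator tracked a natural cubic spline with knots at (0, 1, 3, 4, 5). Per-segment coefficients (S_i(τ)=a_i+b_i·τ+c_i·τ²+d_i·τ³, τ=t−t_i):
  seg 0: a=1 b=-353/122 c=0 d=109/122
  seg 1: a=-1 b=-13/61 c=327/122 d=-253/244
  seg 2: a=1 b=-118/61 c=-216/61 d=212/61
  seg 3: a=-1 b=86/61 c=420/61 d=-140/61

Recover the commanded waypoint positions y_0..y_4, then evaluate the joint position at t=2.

y_0=1 y_1=-1 y_2=1 y_3=-1 y_4=5
S(2) = 105/244

y_0 = S_0(0) = a_0 = 1
y_1 = S_1(0) = a_1 = -1
y_2 = S_2(0) = a_2 = 1
y_3 = S_3(0) = a_3 = -1
y_4 = S_3(1) = 5
t_q=2 is in segment 1 (τ=1); S_1(τ)=105/244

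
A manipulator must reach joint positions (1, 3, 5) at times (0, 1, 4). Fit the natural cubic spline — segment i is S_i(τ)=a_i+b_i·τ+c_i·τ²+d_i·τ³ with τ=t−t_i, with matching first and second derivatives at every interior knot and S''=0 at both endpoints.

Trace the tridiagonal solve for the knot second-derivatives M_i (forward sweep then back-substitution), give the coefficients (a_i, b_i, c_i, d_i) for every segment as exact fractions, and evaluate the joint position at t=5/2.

  seg 0: a=1 b=13/6 c=0 d=-1/6
  seg 1: a=3 b=5/3 c=-1/2 d=1/18
S(5/2) = 73/16

Δ: Δ0=2, Δ1=2/3
row 1: diag=8, rhs=-8; c'=3/8, d'=-1
back: M1=-1
M: M0=0, M1=-1, M2=0
seg 0: a=1, c=M0/2=0, d=(M1−M0)/(6·1)=-1/6, b=Δ0−h0·(2M0+M1)/6=13/6
seg 1: a=3, c=M1/2=-1/2, d=(M2−M1)/(6·3)=1/18, b=Δ1−h1·(2M1+M2)/6=5/3
t_q=5/2 → seg 1, τ=3/2; S=3+5/3·τ+-1/2·τ²+1/18·τ³=73/16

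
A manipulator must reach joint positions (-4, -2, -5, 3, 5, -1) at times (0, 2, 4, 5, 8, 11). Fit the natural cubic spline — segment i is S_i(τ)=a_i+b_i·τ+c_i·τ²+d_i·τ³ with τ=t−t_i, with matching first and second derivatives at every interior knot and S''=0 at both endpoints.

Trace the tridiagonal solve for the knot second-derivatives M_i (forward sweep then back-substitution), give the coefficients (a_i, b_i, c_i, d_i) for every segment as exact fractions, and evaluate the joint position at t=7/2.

  seg 0: a=-4 b=2477/933 c=0 d=-386/933
  seg 1: a=-2 b=-2155/933 c=-772/311 d=10775/7464
  seg 2: a=-5 b=9487/1866 c=7687/1244 d=-12179/3732
  seg 3: a=3 b=28559/3732 c=-1123/311 d=14357/33588
  seg 4: a=5 b=-4613/1866 c=881/3732 d=-881/33588
S(7/2) = -122961/19904

Δ: Δ0=1, Δ1=-3/2, Δ2=8, Δ3=2/3, Δ4=-2
row 1: diag=8, rhs=-15; c'=1/4, d'=-15/8
row 2: denom=6−2·1/4=11/2; d'=(57−2·-15/8)/(11/2)=243/22
row 3: denom=8−1·2/11=86/11; d'=(-44−1·243/22)/(86/11)=-1211/172
row 4: denom=12−3·33/86=933/86; d'=(-16−3·-1211/172)/(933/86)=881/1866
back: M4=881/1866
back: M3=-1211/172−33/86·881/1866=-2246/311
back: M2=243/22−2/11·-2246/311=7687/622
back: M1=-15/8−1/4·7687/622=-1544/311
M: M0=0, M1=-1544/311, M2=7687/622, M3=-2246/311, M4=881/1866, M5=0
seg 0: a=-4, c=M0/2=0, d=(M1−M0)/(6·2)=-386/933, b=Δ0−h0·(2M0+M1)/6=2477/933
seg 1: a=-2, c=M1/2=-772/311, d=(M2−M1)/(6·2)=10775/7464, b=Δ1−h1·(2M1+M2)/6=-2155/933
seg 2: a=-5, c=M2/2=7687/1244, d=(M3−M2)/(6·1)=-12179/3732, b=Δ2−h2·(2M2+M3)/6=9487/1866
seg 3: a=3, c=M3/2=-1123/311, d=(M4−M3)/(6·3)=14357/33588, b=Δ3−h3·(2M3+M4)/6=28559/3732
seg 4: a=5, c=M4/2=881/3732, d=(M5−M4)/(6·3)=-881/33588, b=Δ4−h4·(2M4+M5)/6=-4613/1866
t_q=7/2 → seg 1, τ=3/2; S=-2+-2155/933·τ+-772/311·τ²+10775/7464·τ³=-122961/19904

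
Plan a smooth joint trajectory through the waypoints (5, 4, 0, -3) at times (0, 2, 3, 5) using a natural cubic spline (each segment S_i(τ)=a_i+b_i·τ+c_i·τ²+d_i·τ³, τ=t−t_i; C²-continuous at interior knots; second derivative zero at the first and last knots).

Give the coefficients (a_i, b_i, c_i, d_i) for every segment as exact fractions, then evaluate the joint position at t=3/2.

Δ: Δ0=-1/2, Δ1=-4, Δ2=-3/2
row 1: diag=6, rhs=-21; c'=1/6, d'=-7/2
row 2: denom=6−1·1/6=35/6; d'=(15−1·-7/2)/(35/6)=111/35
back: M2=111/35
back: M1=-7/2−1/6·111/35=-141/35
M: M0=0, M1=-141/35, M2=111/35, M3=0
seg 0: a=5, c=M0/2=0, d=(M1−M0)/(6·2)=-47/140, b=Δ0−h0·(2M0+M1)/6=59/70
seg 1: a=4, c=M1/2=-141/70, d=(M2−M1)/(6·1)=6/5, b=Δ1−h1·(2M1+M2)/6=-223/70
seg 2: a=0, c=M2/2=111/70, d=(M3−M2)/(6·2)=-37/140, b=Δ2−h2·(2M2+M3)/6=-253/70
t_q=3/2 → seg 0, τ=3/2; S=5+59/70·τ+0·τ²+-47/140·τ³=821/160

  seg 0: a=5 b=59/70 c=0 d=-47/140
  seg 1: a=4 b=-223/70 c=-141/70 d=6/5
  seg 2: a=0 b=-253/70 c=111/70 d=-37/140
S(3/2) = 821/160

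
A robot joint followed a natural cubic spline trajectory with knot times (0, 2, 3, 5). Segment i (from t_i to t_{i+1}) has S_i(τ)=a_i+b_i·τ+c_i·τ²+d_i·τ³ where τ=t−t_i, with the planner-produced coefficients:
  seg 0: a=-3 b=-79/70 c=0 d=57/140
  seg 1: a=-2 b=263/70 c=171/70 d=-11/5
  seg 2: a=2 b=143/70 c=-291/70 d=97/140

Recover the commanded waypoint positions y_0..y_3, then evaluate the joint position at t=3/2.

y_0=-3 y_1=-2 y_2=2 y_3=-5
S(3/2) = -531/160

y_0 = S_0(0) = a_0 = -3
y_1 = S_1(0) = a_1 = -2
y_2 = S_2(0) = a_2 = 2
y_3 = S_2(2) = -5
t_q=3/2 is in segment 0 (τ=3/2); S_0(τ)=-531/160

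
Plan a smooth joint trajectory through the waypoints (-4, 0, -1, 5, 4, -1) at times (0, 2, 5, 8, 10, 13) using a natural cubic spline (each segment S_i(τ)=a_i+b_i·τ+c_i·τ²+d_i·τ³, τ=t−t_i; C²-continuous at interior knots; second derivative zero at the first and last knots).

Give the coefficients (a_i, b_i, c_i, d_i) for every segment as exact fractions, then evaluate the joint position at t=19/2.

Δ: Δ0=2, Δ1=-1/3, Δ2=2, Δ3=-1/2, Δ4=-5/3
row 1: diag=10, rhs=-14; c'=3/10, d'=-7/5
row 2: denom=12−3·3/10=111/10; d'=(14−3·-7/5)/(111/10)=182/111
row 3: denom=10−3·10/37=340/37; d'=(-15−3·182/111)/(340/37)=-737/340
row 4: denom=10−2·37/170=813/85; d'=(-7−2·-737/340)/(813/85)=-151/542
back: M4=-151/542
back: M3=-737/340−37/170·-151/542=-571/271
back: M2=182/111−10/37·-571/271=1796/813
back: M1=-7/5−3/10·1796/813=-559/271
M: M0=0, M1=-559/271, M2=1796/813, M3=-571/271, M4=-151/542, M5=0
seg 0: a=-4, c=M0/2=0, d=(M1−M0)/(6·2)=-559/3252, b=Δ0−h0·(2M0+M1)/6=2185/813
seg 1: a=0, c=M1/2=-559/542, d=(M2−M1)/(6·3)=3473/14634, b=Δ1−h1·(2M1+M2)/6=508/813
seg 2: a=-1, c=M2/2=898/813, d=(M3−M2)/(6·3)=-3509/14634, b=Δ2−h2·(2M2+M3)/6=1373/1626
seg 3: a=5, c=M3/2=-571/542, d=(M4−M3)/(6·2)=991/6504, b=Δ3−h3·(2M3+M4)/6=811/813
seg 4: a=4, c=M4/2=-151/1084, d=(M5−M4)/(6·3)=151/9756, b=Δ4−h4·(2M4+M5)/6=-2257/1626
t_q=19/2 → seg 3, τ=3/2; S=5+811/813·τ+-571/542·τ²+991/6504·τ³=80479/17344

  seg 0: a=-4 b=2185/813 c=0 d=-559/3252
  seg 1: a=0 b=508/813 c=-559/542 d=3473/14634
  seg 2: a=-1 b=1373/1626 c=898/813 d=-3509/14634
  seg 3: a=5 b=811/813 c=-571/542 d=991/6504
  seg 4: a=4 b=-2257/1626 c=-151/1084 d=151/9756
S(19/2) = 80479/17344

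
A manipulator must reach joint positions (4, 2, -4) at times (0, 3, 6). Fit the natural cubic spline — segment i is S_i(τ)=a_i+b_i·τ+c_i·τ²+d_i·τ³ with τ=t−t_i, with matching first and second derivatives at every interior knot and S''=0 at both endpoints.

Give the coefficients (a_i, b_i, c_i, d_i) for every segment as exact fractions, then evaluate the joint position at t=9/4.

Δ: Δ0=-2/3, Δ1=-2
row 1: diag=12, rhs=-8; c'=1/4, d'=-2/3
back: M1=-2/3
M: M0=0, M1=-2/3, M2=0
seg 0: a=4, c=M0/2=0, d=(M1−M0)/(6·3)=-1/27, b=Δ0−h0·(2M0+M1)/6=-1/3
seg 1: a=2, c=M1/2=-1/3, d=(M2−M1)/(6·3)=1/27, b=Δ1−h1·(2M1+M2)/6=-4/3
t_q=9/4 → seg 0, τ=9/4; S=4+-1/3·τ+0·τ²+-1/27·τ³=181/64

  seg 0: a=4 b=-1/3 c=0 d=-1/27
  seg 1: a=2 b=-4/3 c=-1/3 d=1/27
S(9/4) = 181/64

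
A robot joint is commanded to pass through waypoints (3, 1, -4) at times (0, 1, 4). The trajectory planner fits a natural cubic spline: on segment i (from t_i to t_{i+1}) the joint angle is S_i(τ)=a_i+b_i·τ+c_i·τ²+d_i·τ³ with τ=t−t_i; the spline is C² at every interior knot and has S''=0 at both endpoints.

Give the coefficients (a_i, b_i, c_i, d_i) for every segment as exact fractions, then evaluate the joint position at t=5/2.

  seg 0: a=3 b=-49/24 c=0 d=1/24
  seg 1: a=1 b=-23/12 c=1/8 d=-1/72
S(5/2) = -105/64

Δ: Δ0=-2, Δ1=-5/3
row 1: diag=8, rhs=2; c'=3/8, d'=1/4
back: M1=1/4
M: M0=0, M1=1/4, M2=0
seg 0: a=3, c=M0/2=0, d=(M1−M0)/(6·1)=1/24, b=Δ0−h0·(2M0+M1)/6=-49/24
seg 1: a=1, c=M1/2=1/8, d=(M2−M1)/(6·3)=-1/72, b=Δ1−h1·(2M1+M2)/6=-23/12
t_q=5/2 → seg 1, τ=3/2; S=1+-23/12·τ+1/8·τ²+-1/72·τ³=-105/64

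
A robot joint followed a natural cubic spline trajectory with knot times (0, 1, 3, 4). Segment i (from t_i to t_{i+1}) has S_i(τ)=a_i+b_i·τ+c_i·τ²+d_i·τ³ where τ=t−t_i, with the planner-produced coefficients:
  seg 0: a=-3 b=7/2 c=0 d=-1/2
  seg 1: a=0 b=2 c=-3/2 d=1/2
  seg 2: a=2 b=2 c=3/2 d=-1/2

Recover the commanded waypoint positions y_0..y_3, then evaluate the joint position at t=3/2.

y_0 = S_0(0) = a_0 = -3
y_1 = S_1(0) = a_1 = 0
y_2 = S_2(0) = a_2 = 2
y_3 = S_2(1) = 5
t_q=3/2 is in segment 1 (τ=1/2); S_1(τ)=11/16

y_0=-3 y_1=0 y_2=2 y_3=5
S(3/2) = 11/16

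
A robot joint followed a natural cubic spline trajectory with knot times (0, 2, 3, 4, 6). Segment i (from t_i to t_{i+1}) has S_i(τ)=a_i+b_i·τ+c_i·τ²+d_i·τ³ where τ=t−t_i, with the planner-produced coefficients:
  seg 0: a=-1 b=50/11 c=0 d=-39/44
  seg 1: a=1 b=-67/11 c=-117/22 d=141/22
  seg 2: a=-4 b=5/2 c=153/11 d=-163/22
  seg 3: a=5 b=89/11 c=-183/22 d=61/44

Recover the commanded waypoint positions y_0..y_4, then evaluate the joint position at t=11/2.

y_0 = S_0(0) = a_0 = -1
y_1 = S_1(0) = a_1 = 1
y_2 = S_2(0) = a_2 = -4
y_3 = S_3(0) = a_3 = 5
y_4 = S_3(2) = -1
t_q=11/2 is in segment 3 (τ=3/2); S_3(τ)=1091/352

y_0=-1 y_1=1 y_2=-4 y_3=5 y_4=-1
S(11/2) = 1091/352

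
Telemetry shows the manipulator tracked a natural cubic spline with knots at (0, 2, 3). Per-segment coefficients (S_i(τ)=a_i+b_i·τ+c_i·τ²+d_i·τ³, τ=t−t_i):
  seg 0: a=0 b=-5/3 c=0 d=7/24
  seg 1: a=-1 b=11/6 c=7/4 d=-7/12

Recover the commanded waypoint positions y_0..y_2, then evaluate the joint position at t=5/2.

y_0 = S_0(0) = a_0 = 0
y_1 = S_1(0) = a_1 = -1
y_2 = S_1(1) = 2
t_q=5/2 is in segment 1 (τ=1/2); S_1(τ)=9/32

y_0=0 y_1=-1 y_2=2
S(5/2) = 9/32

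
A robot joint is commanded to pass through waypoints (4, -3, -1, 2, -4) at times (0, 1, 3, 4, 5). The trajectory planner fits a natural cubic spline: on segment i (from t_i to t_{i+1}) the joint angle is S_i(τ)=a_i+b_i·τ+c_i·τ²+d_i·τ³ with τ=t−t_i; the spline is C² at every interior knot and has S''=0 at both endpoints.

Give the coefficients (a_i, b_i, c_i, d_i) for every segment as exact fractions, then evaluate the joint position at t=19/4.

Δ: Δ0=-7, Δ1=1, Δ2=3, Δ3=-6
row 1: diag=6, rhs=48; c'=1/3, d'=8
row 2: denom=6−2·1/3=16/3; d'=(12−2·8)/(16/3)=-3/4
row 3: denom=4−1·3/16=61/16; d'=(-54−1·-3/4)/(61/16)=-852/61
back: M3=-852/61
back: M2=-3/4−3/16·-852/61=114/61
back: M1=8−1/3·114/61=450/61
M: M0=0, M1=450/61, M2=114/61, M3=-852/61, M4=0
seg 0: a=4, c=M0/2=0, d=(M1−M0)/(6·1)=75/61, b=Δ0−h0·(2M0+M1)/6=-502/61
seg 1: a=-3, c=M1/2=225/61, d=(M2−M1)/(6·2)=-28/61, b=Δ1−h1·(2M1+M2)/6=-277/61
seg 2: a=-1, c=M2/2=57/61, d=(M3−M2)/(6·1)=-161/61, b=Δ2−h2·(2M2+M3)/6=287/61
seg 3: a=2, c=M3/2=-426/61, d=(M4−M3)/(6·1)=142/61, b=Δ3−h3·(2M3+M4)/6=-82/61
t_q=19/4 → seg 3, τ=3/4; S=2+-82/61·τ+-426/61·τ²+142/61·τ³=-3815/1952

  seg 0: a=4 b=-502/61 c=0 d=75/61
  seg 1: a=-3 b=-277/61 c=225/61 d=-28/61
  seg 2: a=-1 b=287/61 c=57/61 d=-161/61
  seg 3: a=2 b=-82/61 c=-426/61 d=142/61
S(19/4) = -3815/1952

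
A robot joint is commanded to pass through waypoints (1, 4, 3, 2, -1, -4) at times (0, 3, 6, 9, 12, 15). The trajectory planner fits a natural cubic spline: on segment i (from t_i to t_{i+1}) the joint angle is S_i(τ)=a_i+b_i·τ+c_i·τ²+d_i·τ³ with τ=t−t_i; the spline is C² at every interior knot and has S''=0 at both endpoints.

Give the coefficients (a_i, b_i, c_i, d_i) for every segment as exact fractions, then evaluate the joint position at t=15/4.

  seg 0: a=1 b=859/627 c=0 d=-232/5643
  seg 1: a=4 b=163/627 c=-232/627 d=12/209
  seg 2: a=3 b=-257/627 c=92/627 d=-4/99
  seg 3: a=2 b=-389/627 c=-136/627 d=170/5643
  seg 4: a=-1 b=-695/627 c=34/627 d=-34/5643
S(15/4) = 13413/3344

Δ: Δ0=1, Δ1=-1/3, Δ2=-1/3, Δ3=-1, Δ4=-1
row 1: diag=12, rhs=-8; c'=1/4, d'=-2/3
row 2: denom=12−3·1/4=45/4; d'=(0−3·-2/3)/(45/4)=8/45
row 3: denom=12−3·4/15=56/5; d'=(-4−3·8/45)/(56/5)=-17/42
row 4: denom=12−3·15/56=627/56; d'=(0−3·-17/42)/(627/56)=68/627
back: M4=68/627
back: M3=-17/42−15/56·68/627=-272/627
back: M2=8/45−4/15·-272/627=184/627
back: M1=-2/3−1/4·184/627=-464/627
M: M0=0, M1=-464/627, M2=184/627, M3=-272/627, M4=68/627, M5=0
seg 0: a=1, c=M0/2=0, d=(M1−M0)/(6·3)=-232/5643, b=Δ0−h0·(2M0+M1)/6=859/627
seg 1: a=4, c=M1/2=-232/627, d=(M2−M1)/(6·3)=12/209, b=Δ1−h1·(2M1+M2)/6=163/627
seg 2: a=3, c=M2/2=92/627, d=(M3−M2)/(6·3)=-4/99, b=Δ2−h2·(2M2+M3)/6=-257/627
seg 3: a=2, c=M3/2=-136/627, d=(M4−M3)/(6·3)=170/5643, b=Δ3−h3·(2M3+M4)/6=-389/627
seg 4: a=-1, c=M4/2=34/627, d=(M5−M4)/(6·3)=-34/5643, b=Δ4−h4·(2M4+M5)/6=-695/627
t_q=15/4 → seg 1, τ=3/4; S=4+163/627·τ+-232/627·τ²+12/209·τ³=13413/3344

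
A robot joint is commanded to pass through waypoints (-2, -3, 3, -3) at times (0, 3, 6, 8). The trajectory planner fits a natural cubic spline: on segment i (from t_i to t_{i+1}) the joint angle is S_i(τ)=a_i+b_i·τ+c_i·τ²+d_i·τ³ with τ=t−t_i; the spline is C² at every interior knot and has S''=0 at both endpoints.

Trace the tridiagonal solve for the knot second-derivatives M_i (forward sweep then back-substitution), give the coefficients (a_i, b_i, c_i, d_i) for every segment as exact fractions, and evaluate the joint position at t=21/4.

  seg 0: a=-2 b=-152/111 c=0 d=115/999
  seg 1: a=-3 b=193/111 c=115/111 d=-316/999
  seg 2: a=3 b=-65/111 c=-67/37 d=67/222
S(21/4) = 189/74

Δ: Δ0=-1/3, Δ1=2, Δ2=-3
row 1: diag=12, rhs=14; c'=1/4, d'=7/6
row 2: denom=10−3·1/4=37/4; d'=(-30−3·7/6)/(37/4)=-134/37
back: M2=-134/37
back: M1=7/6−1/4·-134/37=230/111
M: M0=0, M1=230/111, M2=-134/37, M3=0
seg 0: a=-2, c=M0/2=0, d=(M1−M0)/(6·3)=115/999, b=Δ0−h0·(2M0+M1)/6=-152/111
seg 1: a=-3, c=M1/2=115/111, d=(M2−M1)/(6·3)=-316/999, b=Δ1−h1·(2M1+M2)/6=193/111
seg 2: a=3, c=M2/2=-67/37, d=(M3−M2)/(6·2)=67/222, b=Δ2−h2·(2M2+M3)/6=-65/111
t_q=21/4 → seg 1, τ=9/4; S=-3+193/111·τ+115/111·τ²+-316/999·τ³=189/74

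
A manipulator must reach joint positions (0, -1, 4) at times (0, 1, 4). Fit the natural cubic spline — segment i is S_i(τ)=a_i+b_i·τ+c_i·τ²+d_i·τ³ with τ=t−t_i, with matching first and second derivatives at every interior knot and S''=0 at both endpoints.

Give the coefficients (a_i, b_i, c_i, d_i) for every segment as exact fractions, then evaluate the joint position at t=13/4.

Δ: Δ0=-1, Δ1=5/3
row 1: diag=8, rhs=16; c'=3/8, d'=2
back: M1=2
M: M0=0, M1=2, M2=0
seg 0: a=0, c=M0/2=0, d=(M1−M0)/(6·1)=1/3, b=Δ0−h0·(2M0+M1)/6=-4/3
seg 1: a=-1, c=M1/2=1, d=(M2−M1)/(6·3)=-1/9, b=Δ1−h1·(2M1+M2)/6=-1/3
t_q=13/4 → seg 1, τ=9/4; S=-1+-1/3·τ+1·τ²+-1/9·τ³=131/64

  seg 0: a=0 b=-4/3 c=0 d=1/3
  seg 1: a=-1 b=-1/3 c=1 d=-1/9
S(13/4) = 131/64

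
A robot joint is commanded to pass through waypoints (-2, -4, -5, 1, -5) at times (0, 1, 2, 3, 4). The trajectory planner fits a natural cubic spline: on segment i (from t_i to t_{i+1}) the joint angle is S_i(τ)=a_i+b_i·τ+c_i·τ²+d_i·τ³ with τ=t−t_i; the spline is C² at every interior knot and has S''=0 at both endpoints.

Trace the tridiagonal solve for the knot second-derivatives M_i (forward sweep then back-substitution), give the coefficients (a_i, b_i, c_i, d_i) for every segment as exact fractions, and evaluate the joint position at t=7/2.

  seg 0: a=-2 b=-87/56 c=0 d=-25/56
  seg 1: a=-4 b=-81/28 c=-75/56 d=181/56
  seg 2: a=-5 b=33/8 c=117/14 d=-363/56
  seg 3: a=1 b=39/28 c=-621/56 d=207/56
S(7/2) = -275/448

Δ: Δ0=-2, Δ1=-1, Δ2=6, Δ3=-6
row 1: diag=4, rhs=6; c'=1/4, d'=3/2
row 2: denom=4−1·1/4=15/4; d'=(42−1·3/2)/(15/4)=54/5
row 3: denom=4−1·4/15=56/15; d'=(-72−1·54/5)/(56/15)=-621/28
back: M3=-621/28
back: M2=54/5−4/15·-621/28=117/7
back: M1=3/2−1/4·117/7=-75/28
M: M0=0, M1=-75/28, M2=117/7, M3=-621/28, M4=0
seg 0: a=-2, c=M0/2=0, d=(M1−M0)/(6·1)=-25/56, b=Δ0−h0·(2M0+M1)/6=-87/56
seg 1: a=-4, c=M1/2=-75/56, d=(M2−M1)/(6·1)=181/56, b=Δ1−h1·(2M1+M2)/6=-81/28
seg 2: a=-5, c=M2/2=117/14, d=(M3−M2)/(6·1)=-363/56, b=Δ2−h2·(2M2+M3)/6=33/8
seg 3: a=1, c=M3/2=-621/56, d=(M4−M3)/(6·1)=207/56, b=Δ3−h3·(2M3+M4)/6=39/28
t_q=7/2 → seg 3, τ=1/2; S=1+39/28·τ+-621/56·τ²+207/56·τ³=-275/448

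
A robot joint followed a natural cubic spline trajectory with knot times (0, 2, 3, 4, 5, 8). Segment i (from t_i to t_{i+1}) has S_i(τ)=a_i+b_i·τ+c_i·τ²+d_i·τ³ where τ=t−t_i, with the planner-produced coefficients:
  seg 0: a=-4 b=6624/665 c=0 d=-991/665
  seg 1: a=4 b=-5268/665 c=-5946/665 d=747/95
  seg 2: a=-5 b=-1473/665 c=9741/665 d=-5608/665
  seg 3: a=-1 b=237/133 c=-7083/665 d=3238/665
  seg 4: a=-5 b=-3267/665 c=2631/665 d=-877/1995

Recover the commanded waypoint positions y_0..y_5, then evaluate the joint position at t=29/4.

y_0=-4 y_1=4 y_2=-5 y_3=-1 y_4=-5 y_5=4
S(29/4) = -8783/8512

y_0 = S_0(0) = a_0 = -4
y_1 = S_1(0) = a_1 = 4
y_2 = S_2(0) = a_2 = -5
y_3 = S_3(0) = a_3 = -1
y_4 = S_4(0) = a_4 = -5
y_5 = S_4(3) = 4
t_q=29/4 is in segment 4 (τ=9/4); S_4(τ)=-8783/8512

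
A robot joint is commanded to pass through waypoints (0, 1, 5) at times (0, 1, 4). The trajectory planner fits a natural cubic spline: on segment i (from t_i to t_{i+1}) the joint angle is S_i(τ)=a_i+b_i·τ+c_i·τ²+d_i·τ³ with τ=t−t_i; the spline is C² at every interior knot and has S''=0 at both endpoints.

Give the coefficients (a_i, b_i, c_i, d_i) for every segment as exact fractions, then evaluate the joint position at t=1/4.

Δ: Δ0=1, Δ1=4/3
row 1: diag=8, rhs=2; c'=3/8, d'=1/4
back: M1=1/4
M: M0=0, M1=1/4, M2=0
seg 0: a=0, c=M0/2=0, d=(M1−M0)/(6·1)=1/24, b=Δ0−h0·(2M0+M1)/6=23/24
seg 1: a=1, c=M1/2=1/8, d=(M2−M1)/(6·3)=-1/72, b=Δ1−h1·(2M1+M2)/6=13/12
t_q=1/4 → seg 0, τ=1/4; S=0+23/24·τ+0·τ²+1/24·τ³=123/512

  seg 0: a=0 b=23/24 c=0 d=1/24
  seg 1: a=1 b=13/12 c=1/8 d=-1/72
S(1/4) = 123/512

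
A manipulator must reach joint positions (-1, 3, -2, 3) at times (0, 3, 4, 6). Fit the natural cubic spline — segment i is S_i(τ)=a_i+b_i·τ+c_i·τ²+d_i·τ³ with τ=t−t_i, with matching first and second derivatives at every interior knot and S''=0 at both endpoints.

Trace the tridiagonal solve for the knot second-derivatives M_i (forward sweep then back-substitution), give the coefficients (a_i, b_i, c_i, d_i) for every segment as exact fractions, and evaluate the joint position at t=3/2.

Δ: Δ0=4/3, Δ1=-5, Δ2=5/2
row 1: diag=8, rhs=-38; c'=1/8, d'=-19/4
row 2: denom=6−1·1/8=47/8; d'=(45−1·-19/4)/(47/8)=398/47
back: M2=398/47
back: M1=-19/4−1/8·398/47=-273/47
M: M0=0, M1=-273/47, M2=398/47, M3=0
seg 0: a=-1, c=M0/2=0, d=(M1−M0)/(6·3)=-91/282, b=Δ0−h0·(2M0+M1)/6=1195/282
seg 1: a=3, c=M1/2=-273/94, d=(M2−M1)/(6·1)=671/282, b=Δ1−h1·(2M1+M2)/6=-631/141
seg 2: a=-2, c=M2/2=199/47, d=(M3−M2)/(6·2)=-199/282, b=Δ2−h2·(2M2+M3)/6=-887/282
t_q=3/2 → seg 0, τ=3/2; S=-1+1195/282·τ+0·τ²+-91/282·τ³=3209/752

  seg 0: a=-1 b=1195/282 c=0 d=-91/282
  seg 1: a=3 b=-631/141 c=-273/94 d=671/282
  seg 2: a=-2 b=-887/282 c=199/47 d=-199/282
S(3/2) = 3209/752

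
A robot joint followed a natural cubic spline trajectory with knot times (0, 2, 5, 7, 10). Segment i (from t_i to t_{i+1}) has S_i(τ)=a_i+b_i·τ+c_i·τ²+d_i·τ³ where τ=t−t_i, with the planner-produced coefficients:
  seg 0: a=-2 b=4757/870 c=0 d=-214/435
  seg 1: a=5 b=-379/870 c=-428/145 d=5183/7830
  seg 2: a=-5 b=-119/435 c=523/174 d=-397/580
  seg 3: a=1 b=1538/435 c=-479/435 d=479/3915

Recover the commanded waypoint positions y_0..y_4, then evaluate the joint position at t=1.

y_0 = S_0(0) = a_0 = -2
y_1 = S_1(0) = a_1 = 5
y_2 = S_2(0) = a_2 = -5
y_3 = S_3(0) = a_3 = 1
y_4 = S_3(3) = 5
t_q=1 is in segment 0 (τ=1); S_0(τ)=863/290

y_0=-2 y_1=5 y_2=-5 y_3=1 y_4=5
S(1) = 863/290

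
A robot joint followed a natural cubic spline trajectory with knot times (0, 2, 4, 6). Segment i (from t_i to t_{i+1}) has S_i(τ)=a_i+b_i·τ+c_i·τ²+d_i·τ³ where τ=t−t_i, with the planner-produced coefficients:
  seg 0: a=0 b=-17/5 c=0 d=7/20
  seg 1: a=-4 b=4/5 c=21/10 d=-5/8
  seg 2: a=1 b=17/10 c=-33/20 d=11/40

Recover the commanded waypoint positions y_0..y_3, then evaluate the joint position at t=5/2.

y_0 = S_0(0) = a_0 = 0
y_1 = S_1(0) = a_1 = -4
y_2 = S_2(0) = a_2 = 1
y_3 = S_2(2) = 0
t_q=5/2 is in segment 1 (τ=1/2); S_1(τ)=-1009/320

y_0=0 y_1=-4 y_2=1 y_3=0
S(5/2) = -1009/320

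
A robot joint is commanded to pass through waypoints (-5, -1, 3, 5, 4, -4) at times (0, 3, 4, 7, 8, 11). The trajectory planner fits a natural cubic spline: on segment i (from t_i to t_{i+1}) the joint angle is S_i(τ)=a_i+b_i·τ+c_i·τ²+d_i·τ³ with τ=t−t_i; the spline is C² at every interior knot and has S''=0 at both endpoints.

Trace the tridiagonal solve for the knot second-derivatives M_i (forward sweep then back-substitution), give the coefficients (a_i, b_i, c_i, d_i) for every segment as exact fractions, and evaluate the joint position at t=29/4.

Δ: Δ0=4/3, Δ1=4, Δ2=2/3, Δ3=-1, Δ4=-8/3
row 1: diag=8, rhs=16; c'=1/8, d'=2
row 2: denom=8−1·1/8=63/8; d'=(-20−1·2)/(63/8)=-176/63
row 3: denom=8−3·8/21=48/7; d'=(-10−3·-176/63)/(48/7)=-17/72
row 4: denom=8−1·7/48=377/48; d'=(-10−1·-17/72)/(377/48)=-1406/1131
back: M4=-1406/1131
back: M3=-17/72−7/48·-1406/1131=-62/1131
back: M2=-176/63−8/21·-62/1131=-3136/1131
back: M1=2−1/8·-3136/1131=2654/1131
M: M0=0, M1=2654/1131, M2=-3136/1131, M3=-62/1131, M4=-1406/1131, M5=0
seg 0: a=-5, c=M0/2=0, d=(M1−M0)/(6·3)=1327/10179, b=Δ0−h0·(2M0+M1)/6=181/1131
seg 1: a=-1, c=M1/2=1327/1131, d=(M2−M1)/(6·1)=-965/1131, b=Δ1−h1·(2M1+M2)/6=4162/1131
seg 2: a=3, c=M2/2=-1568/1131, d=(M3−M2)/(6·3)=53/351, b=Δ2−h2·(2M2+M3)/6=1307/377
seg 3: a=5, c=M3/2=-31/1131, d=(M4−M3)/(6·1)=-224/1131, b=Δ3−h3·(2M3+M4)/6=-292/377
seg 4: a=4, c=M4/2=-703/1131, d=(M5−M4)/(6·3)=703/10179, b=Δ4−h4·(2M4+M5)/6=-1610/1131
t_q=29/4 → seg 3, τ=1/4; S=5+-292/377·τ+-31/1131·τ²+-224/1131·τ³=28963/6032

  seg 0: a=-5 b=181/1131 c=0 d=1327/10179
  seg 1: a=-1 b=4162/1131 c=1327/1131 d=-965/1131
  seg 2: a=3 b=1307/377 c=-1568/1131 d=53/351
  seg 3: a=5 b=-292/377 c=-31/1131 d=-224/1131
  seg 4: a=4 b=-1610/1131 c=-703/1131 d=703/10179
S(29/4) = 28963/6032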